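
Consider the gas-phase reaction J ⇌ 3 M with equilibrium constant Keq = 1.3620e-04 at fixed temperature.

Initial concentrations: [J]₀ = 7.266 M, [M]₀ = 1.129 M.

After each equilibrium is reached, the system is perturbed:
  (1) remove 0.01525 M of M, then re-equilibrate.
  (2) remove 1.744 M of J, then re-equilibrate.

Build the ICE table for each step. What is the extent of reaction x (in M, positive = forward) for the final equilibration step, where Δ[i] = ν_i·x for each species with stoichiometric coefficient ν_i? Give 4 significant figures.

Q₀ = 0.1981 vs Keq = 1.3620e-04 ⇒ Q>K, reverse
Step 1:
                  J         M
  I           7.266     1.129
  C          0.3426    -1.028
  E           7.609    0.1012
  solve Keq expr → x = -0.3426; check Q = 1.3620e-04
Then remove 0.01525 M of M.
Step 2:
                  J         M
  I           7.609   0.08595
  C       -0.005076   0.01523
  E           7.604    0.1012
  solve Keq expr → x = 0.005076; check Q = 1.3620e-04
Then remove 1.744 M of J.
Step 3:
                  J         M
  I            5.86    0.1012
  C          0.0028 -0.008401
  E           5.862   0.09277
  solve Keq expr → x = -0.0028; check Q = 1.3620e-04

x = -0.0028 M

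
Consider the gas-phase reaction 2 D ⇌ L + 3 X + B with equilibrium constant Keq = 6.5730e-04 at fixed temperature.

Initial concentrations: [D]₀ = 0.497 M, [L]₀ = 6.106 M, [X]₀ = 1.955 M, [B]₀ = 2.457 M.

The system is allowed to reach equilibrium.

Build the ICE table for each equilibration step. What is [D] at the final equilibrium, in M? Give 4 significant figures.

[D]_eq = 1.761 M

Q₀ = 453.8 vs Keq = 6.5730e-04 ⇒ Q>K, reverse
Step 1:
                  D         L         X         B
  I           0.497     6.106     1.955     2.457
  C           1.264    -0.632    -1.896    -0.632
  E           1.761     5.474   0.05887     1.825
  solve Keq expr → x = -0.632; check Q = 6.5730e-04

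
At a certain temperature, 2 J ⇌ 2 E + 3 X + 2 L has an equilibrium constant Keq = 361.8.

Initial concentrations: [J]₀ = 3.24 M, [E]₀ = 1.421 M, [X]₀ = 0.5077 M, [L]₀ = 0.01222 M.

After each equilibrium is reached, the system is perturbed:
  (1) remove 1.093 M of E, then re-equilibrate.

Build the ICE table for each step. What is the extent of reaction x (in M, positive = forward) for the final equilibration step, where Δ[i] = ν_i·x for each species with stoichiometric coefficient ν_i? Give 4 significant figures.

x = 0.08869 M

Q₀ = 3.7589e-06 vs Keq = 361.8 ⇒ Q<K, forward
Step 1:
                  J         E         X         L
  Initial      3.24     1.421    0.5077   0.01222
  Change     -1.711     1.711     2.566     1.711
  Equil       1.529     3.132     3.074     1.723
  solve Keq expr → x = 0.8554; check Q = 361.8
Then remove 1.093 M of E.
Step 2:
                  J         E         X         L
  Initial     1.529     2.039     3.074     1.723
  Change    -0.1774    0.1774    0.2661    0.1774
  Equil       1.352     2.216      3.34       1.9
  solve Keq expr → x = 0.08869; check Q = 361.8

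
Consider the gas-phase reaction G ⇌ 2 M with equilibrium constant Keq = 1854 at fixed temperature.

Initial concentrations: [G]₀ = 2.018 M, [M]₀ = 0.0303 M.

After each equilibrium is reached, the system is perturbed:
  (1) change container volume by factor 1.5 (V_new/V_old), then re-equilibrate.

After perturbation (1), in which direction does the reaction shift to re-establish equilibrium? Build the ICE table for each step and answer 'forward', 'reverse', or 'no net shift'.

Direction: forward

Q₀ = 4.5495e-04 vs Keq = 1854 ⇒ Q<K, forward
Step 1:
                  G         M
  init        2.018    0.0303
  Δ          -2.009     4.018
  eq       0.008841     4.049
  solve Keq expr → x = 2.009; check Q = 1854
Then change container volume by factor 1.5 (V_new/V_old).
Step 2:
                  G         M
  init     0.005894     2.699
  Δ       -0.001953  0.003907
  eq       0.003941     2.703
  solve Keq expr → x = 0.001953; check Q = 1854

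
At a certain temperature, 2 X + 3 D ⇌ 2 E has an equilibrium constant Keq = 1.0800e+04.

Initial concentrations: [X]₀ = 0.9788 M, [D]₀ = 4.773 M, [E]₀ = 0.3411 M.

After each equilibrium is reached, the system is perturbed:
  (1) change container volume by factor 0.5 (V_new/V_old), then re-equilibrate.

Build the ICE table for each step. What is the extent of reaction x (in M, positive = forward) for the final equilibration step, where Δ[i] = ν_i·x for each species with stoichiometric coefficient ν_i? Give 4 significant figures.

x = 0.001361 M

Q₀ = 0.001117 vs Keq = 1.0800e+04 ⇒ Q<K, forward
Step 1:
                  X         D         E
  I          0.9788     4.773    0.3411
  C         -0.9767    -1.465    0.9767
  E        0.002108     3.308     1.318
  solve Keq expr → x = 0.4883; check Q = 1.0800e+04
Then change container volume by factor 0.5 (V_new/V_old).
Step 2:
                  X         D         E
  I        0.004215     6.616     2.636
  C       -0.002722 -0.004083  0.002722
  E        0.001493     6.612     2.638
  solve Keq expr → x = 0.001361; check Q = 1.0800e+04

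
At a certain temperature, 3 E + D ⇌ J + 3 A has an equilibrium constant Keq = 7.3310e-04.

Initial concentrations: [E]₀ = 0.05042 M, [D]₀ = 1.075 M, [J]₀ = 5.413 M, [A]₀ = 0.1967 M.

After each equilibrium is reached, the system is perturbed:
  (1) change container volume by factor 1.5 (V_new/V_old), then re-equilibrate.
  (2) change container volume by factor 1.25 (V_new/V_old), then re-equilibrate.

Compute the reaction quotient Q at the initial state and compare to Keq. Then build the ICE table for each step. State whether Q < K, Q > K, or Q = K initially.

Q₀ = 299; Q > K (proceeds reverse)

Q₀ = 299 vs Keq = 7.3310e-04 ⇒ Q>K, reverse
Step 1:
                   E          D          J          A
  Initial    0.05042      1.075      5.413     0.1967
  Change      0.1841    0.06136   -0.06136    -0.1841
  Equil       0.2345      1.136      5.352    0.01261
  solve Keq expr → x = -0.06136; check Q = 7.3310e-04
Then change container volume by factor 1.5 (V_new/V_old).
Step 2:
                   E          D          J          A
  Initial     0.1563     0.7576      3.568    0.00841
  Change           0          0          0          0
  Equil       0.1563     0.7576      3.568    0.00841
  solve Keq expr → x = 0; check Q = 7.3310e-04
Then change container volume by factor 1.25 (V_new/V_old).
Step 3:
                   E          D          J          A
  Initial     0.1251     0.6061      2.854   0.006728
  Change           0          0          0          0
  Equil       0.1251     0.6061      2.854   0.006728
  solve Keq expr → x = 0; check Q = 7.3310e-04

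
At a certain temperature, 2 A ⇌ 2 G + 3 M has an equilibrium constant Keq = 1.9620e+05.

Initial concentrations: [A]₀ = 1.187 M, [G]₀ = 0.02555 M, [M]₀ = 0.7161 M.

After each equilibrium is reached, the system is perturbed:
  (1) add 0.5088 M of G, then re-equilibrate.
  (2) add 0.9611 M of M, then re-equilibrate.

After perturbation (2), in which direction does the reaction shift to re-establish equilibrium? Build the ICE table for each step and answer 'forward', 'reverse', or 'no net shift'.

Q₀ = 1.7014e-04 vs Keq = 1.9620e+05 ⇒ Q<K, forward
Step 1:
                    A           G           M
  init          1.187     0.02555      0.7161
  Δ            -1.176       1.176       1.765
  eq           0.0106       1.202       2.481
  solve Keq expr → x = 0.5882; check Q = 1.9620e+05
Then add 0.5088 M of G.
Step 2:
                    A           G           M
  init         0.0106       1.711       2.481
  Δ          0.004389   -0.004389   -0.006584
  eq          0.01499       1.706       2.474
  solve Keq expr → x = -0.002195; check Q = 1.9620e+05
Then add 0.9611 M of M.
Step 3:
                    A           G           M
  init        0.01499       1.706       3.435
  Δ          0.009255   -0.009255    -0.01388
  eq          0.02425       1.697       3.421
  solve Keq expr → x = -0.004627; check Q = 1.9620e+05

Direction: reverse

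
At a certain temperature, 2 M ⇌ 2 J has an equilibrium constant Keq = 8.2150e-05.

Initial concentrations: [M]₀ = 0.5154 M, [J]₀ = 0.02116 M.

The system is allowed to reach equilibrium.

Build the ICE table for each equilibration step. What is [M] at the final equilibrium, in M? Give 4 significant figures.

Q₀ = 0.001686 vs Keq = 8.2150e-05 ⇒ Q>K, reverse
Step 1:
                   M          J
  I           0.5154    0.02116
  C          0.01634   -0.01634
  E           0.5317    0.00482
  solve Keq expr → x = -0.00817; check Q = 8.2150e-05

[M]_eq = 0.5317 M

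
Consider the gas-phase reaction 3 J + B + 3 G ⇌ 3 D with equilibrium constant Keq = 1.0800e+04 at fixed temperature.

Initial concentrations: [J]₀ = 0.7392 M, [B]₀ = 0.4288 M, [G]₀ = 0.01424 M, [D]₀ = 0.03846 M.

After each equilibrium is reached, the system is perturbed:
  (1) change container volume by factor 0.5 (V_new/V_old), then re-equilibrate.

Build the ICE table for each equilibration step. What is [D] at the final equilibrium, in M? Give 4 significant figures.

Q₀ = 113.8 vs Keq = 1.0800e+04 ⇒ Q<K, forward
Step 1:
                  J         B         G         D
  I          0.7392    0.4288   0.01424   0.03846
  C        -0.01022 -0.003408  -0.01022   0.01022
  E           0.729    0.4254  0.004017   0.04868
  solve Keq expr → x = 0.003408; check Q = 1.0800e+04
Then change container volume by factor 0.5 (V_new/V_old).
Step 2:
                  J         B         G         D
  I           1.458    0.8508  0.008034   0.09737
  C        -0.00468  -0.00156  -0.00468   0.00468
  E           1.453    0.8492  0.003355     0.102
  solve Keq expr → x = 0.00156; check Q = 1.0800e+04

[D]_eq = 0.102 M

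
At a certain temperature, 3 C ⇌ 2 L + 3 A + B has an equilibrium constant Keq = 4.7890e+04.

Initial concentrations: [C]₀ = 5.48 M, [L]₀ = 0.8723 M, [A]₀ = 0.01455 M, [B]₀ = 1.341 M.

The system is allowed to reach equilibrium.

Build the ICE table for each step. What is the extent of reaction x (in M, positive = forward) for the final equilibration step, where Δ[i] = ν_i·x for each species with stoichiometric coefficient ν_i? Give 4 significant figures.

x = 1.656 M

Q₀ = 1.9099e-08 vs Keq = 4.7890e+04 ⇒ Q<K, forward
Step 1:
                  C         L         A         B
  init         5.48    0.8723   0.01455     1.341
  Δ          -4.967     3.311     4.967     1.656
  eq         0.5134     4.183     4.981     2.997
  solve Keq expr → x = 1.656; check Q = 4.7890e+04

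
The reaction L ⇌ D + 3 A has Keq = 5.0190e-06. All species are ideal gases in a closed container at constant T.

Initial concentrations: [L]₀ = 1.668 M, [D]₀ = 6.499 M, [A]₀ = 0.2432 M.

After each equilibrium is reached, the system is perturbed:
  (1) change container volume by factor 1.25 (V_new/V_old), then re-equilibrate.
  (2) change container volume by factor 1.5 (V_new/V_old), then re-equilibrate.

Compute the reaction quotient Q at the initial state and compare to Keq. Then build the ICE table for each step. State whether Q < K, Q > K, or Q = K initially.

Q₀ = 0.05605 vs Keq = 5.0190e-06 ⇒ Q>K, reverse
Step 1:
                   L          D          A
  I            1.668      6.499     0.2432
  C          0.07737   -0.07737    -0.2321
  E            1.745      6.422    0.01109
  solve Keq expr → x = -0.07737; check Q = 5.0190e-06
Then change container volume by factor 1.25 (V_new/V_old).
Step 2:
                   L          D          A
  I            1.396      5.137   0.008872
  C       -7.3854e-04 7.3854e-04   0.002216
  E            1.396      5.138    0.01109
  solve Keq expr → x = 7.3854e-04; check Q = 5.0190e-06
Then change container volume by factor 1.5 (V_new/V_old).
Step 3:
                   L          D          A
  I           0.9304      3.425   0.007392
  C         -0.00123    0.00123    0.00369
  E           0.9291      3.427    0.01108
  solve Keq expr → x = 0.00123; check Q = 5.0190e-06

Q₀ = 0.05605; Q > K (proceeds reverse)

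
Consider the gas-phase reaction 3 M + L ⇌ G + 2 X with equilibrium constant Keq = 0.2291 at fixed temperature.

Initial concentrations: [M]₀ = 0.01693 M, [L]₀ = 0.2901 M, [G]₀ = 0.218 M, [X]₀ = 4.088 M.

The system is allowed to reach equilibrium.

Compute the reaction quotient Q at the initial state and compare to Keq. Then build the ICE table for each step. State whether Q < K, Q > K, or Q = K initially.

Q₀ = 2.5880e+06 vs Keq = 0.2291 ⇒ Q>K, reverse
Step 1:
                  M         L         G         X
  Initial   0.01693    0.2901     0.218     4.088
  Change     0.6464    0.2155   -0.2155   -0.4309
  Equil      0.6633    0.5056  0.002528     3.657
  solve Keq expr → x = -0.2155; check Q = 0.2291

Q₀ = 2.5880e+06; Q > K (proceeds reverse)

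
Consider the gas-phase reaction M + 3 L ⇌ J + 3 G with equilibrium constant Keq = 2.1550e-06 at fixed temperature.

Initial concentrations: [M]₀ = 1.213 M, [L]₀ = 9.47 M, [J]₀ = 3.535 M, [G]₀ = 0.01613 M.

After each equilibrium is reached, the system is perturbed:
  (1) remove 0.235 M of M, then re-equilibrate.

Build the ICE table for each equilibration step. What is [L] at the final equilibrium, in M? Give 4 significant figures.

[L]_eq = 9.408 M

Q₀ = 1.4401e-08 vs Keq = 2.1550e-06 ⇒ Q<K, forward
Step 1:
                   M          L          J          G
  I            1.213       9.47      3.535    0.01613
  C         -0.02272   -0.06817    0.02272    0.06817
  E             1.19      9.402      3.558     0.0843
  solve Keq expr → x = 0.02272; check Q = 2.1550e-06
Then remove 0.235 M of M.
Step 2:
                   M          L          J          G
  I           0.9553      9.402      3.558     0.0843
  C         0.001948   0.005843  -0.001948  -0.005843
  E           0.9572      9.408      3.556    0.07846
  solve Keq expr → x = -0.001948; check Q = 2.1550e-06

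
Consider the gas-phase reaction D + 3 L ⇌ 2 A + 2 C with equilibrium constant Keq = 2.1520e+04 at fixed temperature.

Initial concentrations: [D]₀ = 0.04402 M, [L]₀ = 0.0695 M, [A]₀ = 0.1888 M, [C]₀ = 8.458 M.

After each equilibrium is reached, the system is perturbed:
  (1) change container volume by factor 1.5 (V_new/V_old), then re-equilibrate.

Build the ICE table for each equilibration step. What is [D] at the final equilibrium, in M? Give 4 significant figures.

Q₀ = 1.7256e+05 vs Keq = 2.1520e+04 ⇒ Q>K, reverse
Step 1:
                   D          L          A          C
  init       0.04402     0.0695     0.1888      8.458
  Δ          0.01449    0.04346   -0.02897   -0.02897
  eq         0.05851      0.113     0.1598      8.429
  solve Keq expr → x = -0.01449; check Q = 2.1520e+04
Then change container volume by factor 1.5 (V_new/V_old).
Step 2:
                   D          L          A          C
  init         0.039    0.07531     0.1066      5.619
  Δ                0          0          0          0
  eq           0.039    0.07531     0.1066      5.619
  solve Keq expr → x = 0; check Q = 2.1520e+04

[D]_eq = 0.039 M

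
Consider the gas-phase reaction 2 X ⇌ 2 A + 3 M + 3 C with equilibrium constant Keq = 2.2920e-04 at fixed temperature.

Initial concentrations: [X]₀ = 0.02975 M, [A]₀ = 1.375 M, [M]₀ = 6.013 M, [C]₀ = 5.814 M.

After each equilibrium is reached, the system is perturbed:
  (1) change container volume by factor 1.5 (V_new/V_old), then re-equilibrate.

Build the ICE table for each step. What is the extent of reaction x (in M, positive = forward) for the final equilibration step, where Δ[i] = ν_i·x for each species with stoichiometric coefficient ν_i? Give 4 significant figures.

x = 2.9419e-04 M

Q₀ = 9.1270e+07 vs Keq = 2.2920e-04 ⇒ Q>K, reverse
Step 1:
                  X         A         M         C
  I         0.02975     1.375     6.013     5.814
  C           1.375    -1.375    -2.062    -2.062
  E           1.404 3.7249e-04     3.951     3.752
  solve Keq expr → x = -0.6873; check Q = 2.2920e-04
Then change container volume by factor 1.5 (V_new/V_old).
Step 2:
                  X         A         M         C
  I          0.9363 2.4833e-04     2.634     2.501
  C       -5.8839e-04 5.8839e-04 8.8258e-04 8.8258e-04
  E          0.9357 8.3672e-04     2.635     2.502
  solve Keq expr → x = 2.9419e-04; check Q = 2.2920e-04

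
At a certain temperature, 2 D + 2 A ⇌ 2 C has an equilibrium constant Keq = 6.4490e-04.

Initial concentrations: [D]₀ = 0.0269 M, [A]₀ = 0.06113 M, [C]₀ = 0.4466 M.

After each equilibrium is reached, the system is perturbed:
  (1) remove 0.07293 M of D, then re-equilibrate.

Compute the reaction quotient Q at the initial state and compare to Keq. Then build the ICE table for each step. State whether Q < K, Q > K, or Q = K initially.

Q₀ = 7.3761e+04 vs Keq = 6.4490e-04 ⇒ Q>K, reverse
Step 1:
                    D           A           C
  I            0.0269     0.06113      0.4466
  C            0.4406      0.4406     -0.4406
  E            0.4675      0.5018    0.005958
  solve Keq expr → x = -0.2203; check Q = 6.4490e-04
Then remove 0.07293 M of D.
Step 2:
                    D           A           C
  I            0.3946      0.5018    0.005958
  C        9.0860e-04  9.0860e-04 -9.0860e-04
  E            0.3955      0.5027    0.005049
  solve Keq expr → x = -4.5430e-04; check Q = 6.4490e-04

Q₀ = 7.3761e+04; Q > K (proceeds reverse)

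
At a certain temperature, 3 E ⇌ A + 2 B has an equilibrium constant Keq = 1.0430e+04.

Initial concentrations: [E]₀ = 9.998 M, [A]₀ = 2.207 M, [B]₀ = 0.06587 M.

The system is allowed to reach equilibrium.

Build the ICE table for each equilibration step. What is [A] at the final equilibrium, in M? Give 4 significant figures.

Q₀ = 9.5816e-06 vs Keq = 1.0430e+04 ⇒ Q<K, forward
Step 1:
                   E          A          B
  init         9.998      2.207    0.06587
  Δ           -9.716      3.239      6.478
  eq          0.2817      5.446      6.543
  solve Keq expr → x = 3.239; check Q = 1.0430e+04

[A]_eq = 5.446 M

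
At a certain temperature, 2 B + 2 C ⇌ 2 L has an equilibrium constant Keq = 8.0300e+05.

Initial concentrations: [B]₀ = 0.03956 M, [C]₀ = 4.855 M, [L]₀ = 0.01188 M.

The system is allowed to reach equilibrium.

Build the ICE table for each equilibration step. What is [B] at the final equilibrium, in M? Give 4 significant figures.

Q₀ = 0.003826 vs Keq = 8.0300e+05 ⇒ Q<K, forward
Step 1:
                    B           C           L
  I           0.03956       4.855     0.01188
  C          -0.03955    -0.03955     0.03955
  E        1.1918e-05       4.815     0.05143
  solve Keq expr → x = 0.01977; check Q = 8.0300e+05

[B]_eq = 1.1918e-05 M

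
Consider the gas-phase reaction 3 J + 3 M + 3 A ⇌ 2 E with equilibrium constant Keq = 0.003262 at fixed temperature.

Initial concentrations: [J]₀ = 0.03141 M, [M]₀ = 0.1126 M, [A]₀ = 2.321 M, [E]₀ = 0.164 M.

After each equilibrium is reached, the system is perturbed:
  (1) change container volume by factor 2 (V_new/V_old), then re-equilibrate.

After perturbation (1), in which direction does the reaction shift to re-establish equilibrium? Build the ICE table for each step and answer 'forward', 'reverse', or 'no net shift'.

Q₀ = 4.8623e+04 vs Keq = 0.003262 ⇒ Q>K, reverse
Step 1:
                  J         M         A         E
  Initial   0.03141    0.1126     2.321     0.164
  Change      0.236     0.236     0.236   -0.1574
  Equil      0.2674    0.3486     2.557  0.006648
  solve Keq expr → x = -0.07868; check Q = 0.003262
Then change container volume by factor 2 (V_new/V_old).
Step 2:
                  J         M         A         E
  Initial    0.1337    0.1743     1.279  0.003324
  Change   0.004503  0.004503  0.004503 -0.003002
  Equil      0.1382    0.1788     1.283 3.2252e-04
  solve Keq expr → x = -0.001501; check Q = 0.003262

Direction: reverse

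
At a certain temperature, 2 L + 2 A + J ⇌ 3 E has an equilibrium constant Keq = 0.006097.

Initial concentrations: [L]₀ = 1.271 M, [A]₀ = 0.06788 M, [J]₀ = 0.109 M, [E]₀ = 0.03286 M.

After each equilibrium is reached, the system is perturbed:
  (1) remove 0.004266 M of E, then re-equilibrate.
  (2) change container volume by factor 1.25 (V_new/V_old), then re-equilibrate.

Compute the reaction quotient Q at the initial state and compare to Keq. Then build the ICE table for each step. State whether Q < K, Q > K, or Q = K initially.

Q₀ = 0.04373; Q > K (proceeds reverse)

Q₀ = 0.04373 vs Keq = 0.006097 ⇒ Q>K, reverse
Step 1:
                   L          A          J          E
  Initial      1.271    0.06788      0.109    0.03286
  Change    0.009298   0.009298   0.004649   -0.01395
  Equil         1.28    0.07718     0.1136    0.01891
  solve Keq expr → x = -0.004649; check Q = 0.006097
Then remove 0.004266 M of E.
Step 2:
                   L          A          J          E
  Initial       1.28    0.07718     0.1136    0.01465
  Change   -0.002508  -0.002508  -0.001254   0.003762
  Equil        1.278    0.07467     0.1124    0.01841
  solve Keq expr → x = 0.001254; check Q = 0.006097
Then change container volume by factor 1.25 (V_new/V_old).
Step 3:
                   L          A          J          E
  Initial      1.022    0.05974    0.08992    0.01473
  Change    0.001217   0.001217 6.0826e-04  -0.001825
  Equil        1.023    0.06095    0.09052     0.0129
  solve Keq expr → x = -6.0826e-04; check Q = 0.006097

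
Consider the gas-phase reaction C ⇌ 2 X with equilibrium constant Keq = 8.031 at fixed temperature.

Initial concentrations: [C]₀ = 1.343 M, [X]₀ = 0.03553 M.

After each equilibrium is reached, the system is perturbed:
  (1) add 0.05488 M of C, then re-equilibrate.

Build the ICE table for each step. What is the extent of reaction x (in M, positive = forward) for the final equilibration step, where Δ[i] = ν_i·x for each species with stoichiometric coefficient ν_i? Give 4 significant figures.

x = 0.02828 M

Q₀ = 9.3997e-04 vs Keq = 8.031 ⇒ Q<K, forward
Step 1:
                  C         X
  Initial     1.343   0.03553
  Change    -0.9122     1.824
  Equil      0.4308      1.86
  solve Keq expr → x = 0.9122; check Q = 8.031
Then add 0.05488 M of C.
Step 2:
                  C         X
  Initial    0.4857      1.86
  Change   -0.02828   0.05656
  Equil      0.4574     1.917
  solve Keq expr → x = 0.02828; check Q = 8.031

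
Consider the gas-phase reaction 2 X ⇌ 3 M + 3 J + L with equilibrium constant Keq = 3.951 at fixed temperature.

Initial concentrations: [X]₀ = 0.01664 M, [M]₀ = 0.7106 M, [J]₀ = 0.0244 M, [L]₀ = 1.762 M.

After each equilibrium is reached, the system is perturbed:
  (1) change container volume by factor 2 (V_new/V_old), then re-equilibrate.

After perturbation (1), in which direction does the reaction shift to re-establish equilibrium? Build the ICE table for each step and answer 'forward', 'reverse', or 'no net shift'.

Direction: forward

Q₀ = 0.03317 vs Keq = 3.951 ⇒ Q<K, forward
Step 1:
                  X         M         J         L
  Initial   0.01664    0.7106    0.0244     1.762
  Change   -0.01284   0.01925   0.01925  0.006418
  Equil    0.003805    0.7299   0.04365     1.768
  solve Keq expr → x = 0.006418; check Q = 3.951
Then change container volume by factor 2 (V_new/V_old).
Step 2:
                  X         M         J         L
  Initial  0.001902    0.3649   0.02183    0.8842
  Change  -0.001509  0.002263  0.002263 7.5430e-04
  Equil   3.9372e-04    0.3672   0.02409     0.885
  solve Keq expr → x = 7.5430e-04; check Q = 3.951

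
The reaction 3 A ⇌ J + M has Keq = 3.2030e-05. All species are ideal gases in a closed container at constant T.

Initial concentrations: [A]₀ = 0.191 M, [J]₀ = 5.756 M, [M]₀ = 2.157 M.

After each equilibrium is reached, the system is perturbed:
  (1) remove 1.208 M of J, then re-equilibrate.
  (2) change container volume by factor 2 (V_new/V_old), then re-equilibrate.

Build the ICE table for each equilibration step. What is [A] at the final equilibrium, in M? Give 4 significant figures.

Q₀ = 1782 vs Keq = 3.2030e-05 ⇒ Q>K, reverse
Step 1:
                   A          J          M
  I            0.191      5.756      2.157
  C            6.463     -2.154     -2.154
  E            6.654      3.602    0.00262
  solve Keq expr → x = -2.154; check Q = 3.2030e-05
Then remove 1.208 M of J.
Step 2:
                   A          J          M
  I            6.654      2.394    0.00262
  C         -0.00394   0.001313   0.001313
  E             6.65      2.395   0.003933
  solve Keq expr → x = 0.001313; check Q = 3.2030e-05
Then change container volume by factor 2 (V_new/V_old).
Step 3:
                   A          J          M
  I            3.325      1.197   0.001967
  C          0.00294 -9.7993e-04 -9.7993e-04
  E            3.328      1.196 9.8677e-04
  solve Keq expr → x = -9.7993e-04; check Q = 3.2030e-05

[A]_eq = 3.328 M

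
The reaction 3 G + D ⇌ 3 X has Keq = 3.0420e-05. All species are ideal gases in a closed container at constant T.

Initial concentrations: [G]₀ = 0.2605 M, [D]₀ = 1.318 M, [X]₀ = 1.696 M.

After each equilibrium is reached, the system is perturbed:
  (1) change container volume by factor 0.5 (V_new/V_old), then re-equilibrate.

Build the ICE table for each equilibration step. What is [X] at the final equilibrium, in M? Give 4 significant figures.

Q₀ = 209.4 vs Keq = 3.0420e-05 ⇒ Q>K, reverse
Step 1:
                   G          D          X
  Initial     0.2605      1.318      1.696
  Change       1.624     0.5412     -1.624
  Equil        1.884      1.859    0.07232
  solve Keq expr → x = -0.5412; check Q = 3.0420e-05
Then change container volume by factor 0.5 (V_new/V_old).
Step 2:
                   G          D          X
  Initial      3.768      3.718     0.1446
  Change    -0.03568   -0.01189    0.03568
  Equil        3.733      3.707     0.1803
  solve Keq expr → x = 0.01189; check Q = 3.0420e-05

[X]_eq = 0.1803 M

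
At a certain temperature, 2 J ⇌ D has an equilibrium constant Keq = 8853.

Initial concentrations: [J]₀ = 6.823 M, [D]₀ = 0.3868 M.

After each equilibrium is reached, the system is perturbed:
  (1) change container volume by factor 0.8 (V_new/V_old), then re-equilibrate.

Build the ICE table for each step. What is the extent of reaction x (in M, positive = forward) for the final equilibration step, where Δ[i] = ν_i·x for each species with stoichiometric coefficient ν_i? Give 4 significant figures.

Q₀ = 0.008309 vs Keq = 8853 ⇒ Q<K, forward
Step 1:
                  J         D
  I           6.823    0.3868
  C          -6.802     3.401
  E         0.02069     3.788
  solve Keq expr → x = 3.401; check Q = 8853
Then change container volume by factor 0.8 (V_new/V_old).
Step 2:
                  J         D
  I         0.02586     4.735
  C       -0.002726  0.001363
  E         0.02313     4.736
  solve Keq expr → x = 0.001363; check Q = 8853

x = 0.001363 M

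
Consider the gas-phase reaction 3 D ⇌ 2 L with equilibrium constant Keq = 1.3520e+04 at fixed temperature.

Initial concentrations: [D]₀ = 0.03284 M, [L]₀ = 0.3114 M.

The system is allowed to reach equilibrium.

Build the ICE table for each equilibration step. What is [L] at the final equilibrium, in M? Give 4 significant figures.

Q₀ = 2738 vs Keq = 1.3520e+04 ⇒ Q<K, forward
Step 1:
                  D         L
  I         0.03284    0.3114
  C        -0.01319  0.008796
  E         0.01965    0.3202
  solve Keq expr → x = 0.004398; check Q = 1.3520e+04

[L]_eq = 0.3202 M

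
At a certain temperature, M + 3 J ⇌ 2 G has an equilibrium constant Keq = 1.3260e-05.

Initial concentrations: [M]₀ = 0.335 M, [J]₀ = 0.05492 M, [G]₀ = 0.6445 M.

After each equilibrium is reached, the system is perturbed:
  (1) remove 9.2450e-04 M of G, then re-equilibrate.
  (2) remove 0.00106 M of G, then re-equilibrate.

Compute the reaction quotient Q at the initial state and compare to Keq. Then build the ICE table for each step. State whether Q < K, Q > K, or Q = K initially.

Q₀ = 7485 vs Keq = 1.3260e-05 ⇒ Q>K, reverse
Step 1:
                   M          J          G
  init         0.335    0.05492     0.6445
  Δ           0.3207     0.9622    -0.6415
  eq          0.6557      1.017   0.003025
  solve Keq expr → x = -0.3207; check Q = 1.3260e-05
Then remove 9.2450e-04 M of G.
Step 2:
                   M          J          G
  init        0.6557      1.017     0.0021
  Δ       -4.5865e-04  -0.001376 9.1731e-04
  eq          0.6553      1.016   0.003018
  solve Keq expr → x = 4.5865e-04; check Q = 1.3260e-05
Then remove 0.00106 M of G.
Step 3:
                   M          J          G
  init        0.6553      1.016   0.001958
  Δ       -5.2588e-04  -0.001578   0.001052
  eq          0.6548      1.014   0.003009
  solve Keq expr → x = 5.2588e-04; check Q = 1.3260e-05

Q₀ = 7485; Q > K (proceeds reverse)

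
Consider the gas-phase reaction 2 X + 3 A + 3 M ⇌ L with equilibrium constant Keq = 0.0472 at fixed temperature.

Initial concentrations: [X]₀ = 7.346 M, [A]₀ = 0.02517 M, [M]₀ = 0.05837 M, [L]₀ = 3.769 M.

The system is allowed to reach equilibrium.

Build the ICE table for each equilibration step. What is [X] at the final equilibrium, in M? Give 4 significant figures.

Q₀ = 2.2024e+07 vs Keq = 0.0472 ⇒ Q>K, reverse
Step 1:
                    X           A           M           L
  Initial       7.346     0.02517     0.05837       3.769
  Change       0.6536      0.9804      0.9804     -0.3268
  Equil             8       1.006       1.039       3.442
  solve Keq expr → x = -0.3268; check Q = 0.0472

[X]_eq = 8 M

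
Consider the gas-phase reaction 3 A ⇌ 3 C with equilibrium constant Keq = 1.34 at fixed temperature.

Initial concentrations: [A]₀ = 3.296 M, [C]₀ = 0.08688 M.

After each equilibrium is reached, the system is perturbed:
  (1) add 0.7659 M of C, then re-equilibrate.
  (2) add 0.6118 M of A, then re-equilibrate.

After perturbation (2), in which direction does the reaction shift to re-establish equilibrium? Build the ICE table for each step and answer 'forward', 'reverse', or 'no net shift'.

Direction: forward

Q₀ = 1.8315e-05 vs Keq = 1.34 ⇒ Q<K, forward
Step 1:
                   A          C
  init         3.296    0.08688
  Δ           -1.687      1.687
  eq           1.609      1.774
  solve Keq expr → x = 0.5623; check Q = 1.34
Then add 0.7659 M of C.
Step 2:
                   A          C
  init         1.609       2.54
  Δ           0.3643    -0.3643
  eq           1.973      2.175
  solve Keq expr → x = -0.1214; check Q = 1.34
Then add 0.6118 M of A.
Step 3:
                   A          C
  init         2.585      2.175
  Δ          -0.3208     0.3208
  eq           2.264      2.496
  solve Keq expr → x = 0.1069; check Q = 1.34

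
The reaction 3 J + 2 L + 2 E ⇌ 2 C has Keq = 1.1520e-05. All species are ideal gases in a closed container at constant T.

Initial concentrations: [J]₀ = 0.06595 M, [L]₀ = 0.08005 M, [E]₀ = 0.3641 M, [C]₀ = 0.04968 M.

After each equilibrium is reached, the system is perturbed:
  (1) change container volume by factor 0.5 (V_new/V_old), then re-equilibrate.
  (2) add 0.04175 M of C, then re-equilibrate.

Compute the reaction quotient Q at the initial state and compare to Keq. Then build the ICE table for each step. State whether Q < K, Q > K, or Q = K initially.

Q₀ = 1.0129e+04; Q > K (proceeds reverse)

Q₀ = 1.0129e+04 vs Keq = 1.1520e-05 ⇒ Q>K, reverse
Step 1:
                    J           L           E           C
  init        0.06595     0.08005      0.3641     0.04968
  Δ           0.07451     0.04967     0.04967    -0.04967
  eq           0.1405      0.1297      0.4138  9.5896e-06
  solve Keq expr → x = -0.02484; check Q = 1.1520e-05
Then change container volume by factor 0.5 (V_new/V_old).
Step 2:
                    J           L           E           C
  init         0.2809      0.2594      0.8275  1.9179e-05
  Δ       -1.3378e-04 -8.9189e-05 -8.9189e-05  8.9189e-05
  eq           0.2808      0.2594      0.8275  1.0837e-04
  solve Keq expr → x = 4.4594e-05; check Q = 1.1520e-05
Then add 0.04175 M of C.
Step 3:
                    J           L           E           C
  init         0.2808      0.2594      0.8275     0.04186
  Δ           0.06252     0.04168     0.04168    -0.04168
  eq           0.3433       0.301      0.8691  1.7862e-04
  solve Keq expr → x = -0.02084; check Q = 1.1520e-05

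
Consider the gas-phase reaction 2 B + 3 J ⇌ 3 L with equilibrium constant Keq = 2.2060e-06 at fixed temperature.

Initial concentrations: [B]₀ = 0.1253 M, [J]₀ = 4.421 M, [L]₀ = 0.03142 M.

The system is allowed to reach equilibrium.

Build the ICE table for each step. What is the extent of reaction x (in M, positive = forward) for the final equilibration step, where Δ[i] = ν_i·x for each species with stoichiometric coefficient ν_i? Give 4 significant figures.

Q₀ = 2.2864e-05 vs Keq = 2.2060e-06 ⇒ Q>K, reverse
Step 1:
                   B          J          L
  Initial     0.1253      4.421    0.03142
  Change     0.01076    0.01614   -0.01614
  Equil       0.1361      4.437    0.01528
  solve Keq expr → x = -0.00538; check Q = 2.2060e-06

x = -0.00538 M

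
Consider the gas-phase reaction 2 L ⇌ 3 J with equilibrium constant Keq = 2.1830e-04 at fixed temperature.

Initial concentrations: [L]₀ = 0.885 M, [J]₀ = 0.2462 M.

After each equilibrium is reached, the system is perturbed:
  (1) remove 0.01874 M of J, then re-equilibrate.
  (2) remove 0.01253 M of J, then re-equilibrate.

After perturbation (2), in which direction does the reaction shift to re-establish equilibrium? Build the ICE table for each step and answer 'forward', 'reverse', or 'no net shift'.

Q₀ = 0.01905 vs Keq = 2.1830e-04 ⇒ Q>K, reverse
Step 1:
                   L          J
  init         0.885     0.2462
  Δ           0.1238    -0.1856
  eq           1.009    0.06056
  solve Keq expr → x = -0.06188; check Q = 2.1830e-04
Then remove 0.01874 M of J.
Step 2:
                   L          J
  init         1.009    0.04182
  Δ         -0.01217    0.01825
  eq          0.9966    0.06008
  solve Keq expr → x = 0.006084; check Q = 2.1830e-04
Then remove 0.01253 M of J.
Step 3:
                   L          J
  init        0.9966    0.04755
  Δ        -0.008135     0.0122
  eq          0.9885    0.05975
  solve Keq expr → x = 0.004068; check Q = 2.1830e-04

Direction: forward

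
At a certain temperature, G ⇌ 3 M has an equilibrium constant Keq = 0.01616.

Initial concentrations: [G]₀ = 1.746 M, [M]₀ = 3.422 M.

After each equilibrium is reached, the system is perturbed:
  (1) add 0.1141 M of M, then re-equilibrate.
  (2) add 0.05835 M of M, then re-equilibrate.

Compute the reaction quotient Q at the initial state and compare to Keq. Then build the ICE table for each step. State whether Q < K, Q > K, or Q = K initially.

Q₀ = 22.95; Q > K (proceeds reverse)

Q₀ = 22.95 vs Keq = 0.01616 ⇒ Q>K, reverse
Step 1:
                  G         M
  Initial     1.746     3.422
  Change      1.022    -3.067
  Equil       2.768     0.355
  solve Keq expr → x = -1.022; check Q = 0.01616
Then add 0.1141 M of M.
Step 2:
                  G         M
  Initial     2.768    0.4691
  Change     0.0375   -0.1125
  Equil       2.806    0.3566
  solve Keq expr → x = -0.0375; check Q = 0.01616
Then add 0.05835 M of M.
Step 3:
                  G         M
  Initial     2.806    0.4149
  Change    0.01918  -0.05754
  Equil       2.825    0.3574
  solve Keq expr → x = -0.01918; check Q = 0.01616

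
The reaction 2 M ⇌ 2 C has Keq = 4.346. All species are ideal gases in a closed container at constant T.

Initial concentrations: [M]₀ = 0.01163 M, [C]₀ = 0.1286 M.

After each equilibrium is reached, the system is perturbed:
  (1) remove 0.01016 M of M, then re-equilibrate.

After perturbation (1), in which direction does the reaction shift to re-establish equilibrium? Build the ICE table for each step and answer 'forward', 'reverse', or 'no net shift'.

Q₀ = 122.3 vs Keq = 4.346 ⇒ Q>K, reverse
Step 1:
                  M         C
  init      0.01163    0.1286
  Δ         0.03383  -0.03383
  eq        0.04546   0.09477
  solve Keq expr → x = -0.01691; check Q = 4.346
Then remove 0.01016 M of M.
Step 2:
                  M         C
  init       0.0353   0.09477
  Δ        0.006866 -0.006866
  eq        0.04217    0.0879
  solve Keq expr → x = -0.003433; check Q = 4.346

Direction: reverse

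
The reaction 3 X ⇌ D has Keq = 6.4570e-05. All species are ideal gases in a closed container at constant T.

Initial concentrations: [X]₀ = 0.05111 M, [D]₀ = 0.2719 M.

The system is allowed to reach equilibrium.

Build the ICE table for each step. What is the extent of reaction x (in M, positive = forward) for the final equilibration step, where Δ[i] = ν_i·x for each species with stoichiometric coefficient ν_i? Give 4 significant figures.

Q₀ = 2037 vs Keq = 6.4570e-05 ⇒ Q>K, reverse
Step 1:
                  X         D
  Initial   0.05111    0.2719
  Change     0.8156   -0.2719
  Equil      0.8667 4.2035e-05
  solve Keq expr → x = -0.2719; check Q = 6.4570e-05

x = -0.2719 M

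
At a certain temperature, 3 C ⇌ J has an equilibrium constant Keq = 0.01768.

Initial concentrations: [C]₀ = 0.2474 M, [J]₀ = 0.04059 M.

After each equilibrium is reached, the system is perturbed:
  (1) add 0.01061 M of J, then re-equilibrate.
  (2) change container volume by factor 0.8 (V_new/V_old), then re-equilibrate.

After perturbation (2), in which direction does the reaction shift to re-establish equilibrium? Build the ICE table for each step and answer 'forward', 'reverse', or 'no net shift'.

Direction: forward

Q₀ = 2.681 vs Keq = 0.01768 ⇒ Q>K, reverse
Step 1:
                  C         J
  I          0.2474   0.04059
  C          0.1192  -0.03972
  E          0.3666 8.7078e-04
  solve Keq expr → x = -0.03972; check Q = 0.01768
Then add 0.01061 M of J.
Step 2:
                  C         J
  I          0.3666   0.01148
  C         0.03111  -0.01037
  E          0.3977  0.001112
  solve Keq expr → x = -0.01037; check Q = 0.01768
Then change container volume by factor 0.8 (V_new/V_old).
Step 3:
                  C         J
  I          0.4971   0.00139
  C       -0.002257 7.5230e-04
  E          0.4948  0.002142
  solve Keq expr → x = 7.5230e-04; check Q = 0.01768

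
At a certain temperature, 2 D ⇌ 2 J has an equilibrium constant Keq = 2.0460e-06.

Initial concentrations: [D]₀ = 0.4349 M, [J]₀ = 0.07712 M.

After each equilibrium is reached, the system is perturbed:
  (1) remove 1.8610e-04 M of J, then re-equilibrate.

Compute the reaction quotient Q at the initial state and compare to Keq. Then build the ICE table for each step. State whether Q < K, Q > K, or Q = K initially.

Q₀ = 0.03145 vs Keq = 2.0460e-06 ⇒ Q>K, reverse
Step 1:
                    D           J
  Initial      0.4349     0.07712
  Change      0.07639    -0.07639
  Equil        0.5113  7.3134e-04
  solve Keq expr → x = -0.03819; check Q = 2.0460e-06
Then remove 1.8610e-04 M of J.
Step 2:
                    D           J
  Initial      0.5113  5.4524e-04
  Change  -1.8583e-04  1.8583e-04
  Equil        0.5111  7.3107e-04
  solve Keq expr → x = 9.2917e-05; check Q = 2.0460e-06

Q₀ = 0.03145; Q > K (proceeds reverse)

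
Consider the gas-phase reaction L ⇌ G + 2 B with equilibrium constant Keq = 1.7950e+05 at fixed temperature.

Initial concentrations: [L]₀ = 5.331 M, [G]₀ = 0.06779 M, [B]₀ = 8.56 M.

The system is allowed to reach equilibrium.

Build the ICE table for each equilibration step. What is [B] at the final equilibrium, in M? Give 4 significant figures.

Q₀ = 0.9318 vs Keq = 1.7950e+05 ⇒ Q<K, forward
Step 1:
                   L          G          B
  I            5.331    0.06779       8.56
  C            -5.32       5.32      10.64
  E          0.01106      5.388       19.2
  solve Keq expr → x = 5.32; check Q = 1.7950e+05

[B]_eq = 19.2 M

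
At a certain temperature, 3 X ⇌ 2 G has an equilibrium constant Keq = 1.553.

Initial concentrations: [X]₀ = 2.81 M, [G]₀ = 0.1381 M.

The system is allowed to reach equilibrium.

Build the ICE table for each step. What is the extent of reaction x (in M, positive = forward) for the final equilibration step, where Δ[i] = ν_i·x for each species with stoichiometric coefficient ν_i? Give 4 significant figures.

x = 0.5905 M

Q₀ = 8.5954e-04 vs Keq = 1.553 ⇒ Q<K, forward
Step 1:
                   X          G
  I             2.81     0.1381
  C           -1.771      1.181
  E            1.039      1.319
  solve Keq expr → x = 0.5905; check Q = 1.553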